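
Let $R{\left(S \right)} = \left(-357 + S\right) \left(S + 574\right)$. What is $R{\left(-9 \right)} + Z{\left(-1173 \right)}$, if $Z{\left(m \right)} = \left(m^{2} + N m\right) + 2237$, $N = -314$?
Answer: $1539698$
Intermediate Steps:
$Z{\left(m \right)} = 2237 + m^{2} - 314 m$ ($Z{\left(m \right)} = \left(m^{2} - 314 m\right) + 2237 = 2237 + m^{2} - 314 m$)
$R{\left(S \right)} = \left(-357 + S\right) \left(574 + S\right)$
$R{\left(-9 \right)} + Z{\left(-1173 \right)} = \left(-204918 + \left(-9\right)^{2} + 217 \left(-9\right)\right) + \left(2237 + \left(-1173\right)^{2} - -368322\right) = \left(-204918 + 81 - 1953\right) + \left(2237 + 1375929 + 368322\right) = -206790 + 1746488 = 1539698$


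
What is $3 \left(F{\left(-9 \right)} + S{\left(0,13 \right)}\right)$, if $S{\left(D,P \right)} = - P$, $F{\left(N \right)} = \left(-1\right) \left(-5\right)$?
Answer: $-24$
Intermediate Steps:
$F{\left(N \right)} = 5$
$3 \left(F{\left(-9 \right)} + S{\left(0,13 \right)}\right) = 3 \left(5 - 13\right) = 3 \left(-8\right) = -24$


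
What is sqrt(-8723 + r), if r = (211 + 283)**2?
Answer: sqrt(235313) ≈ 485.09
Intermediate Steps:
r = 244036 (r = 494**2 = 244036)
sqrt(-8723 + r) = sqrt(-8723 + 244036) = sqrt(235313)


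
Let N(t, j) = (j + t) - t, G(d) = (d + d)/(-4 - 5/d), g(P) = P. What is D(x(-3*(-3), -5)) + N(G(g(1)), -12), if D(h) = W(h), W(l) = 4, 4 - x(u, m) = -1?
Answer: -8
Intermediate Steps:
x(u, m) = 5 (x(u, m) = 4 - 1*(-1) = 4 + 1 = 5)
D(h) = 4
G(d) = 2*d/(-4 - 5/d) (G(d) = (2*d)/(-4 - 5/d) = 2*d/(-4 - 5/d))
N(t, j) = j
D(x(-3*(-3), -5)) + N(G(g(1)), -12) = 4 - 12 = -8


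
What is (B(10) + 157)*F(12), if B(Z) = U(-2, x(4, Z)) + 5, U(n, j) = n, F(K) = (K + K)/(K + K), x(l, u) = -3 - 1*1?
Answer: 160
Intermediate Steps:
x(l, u) = -4 (x(l, u) = -3 - 1 = -4)
F(K) = 1 (F(K) = (2*K)/((2*K)) = (2*K)*(1/(2*K)) = 1)
B(Z) = 3 (B(Z) = -2 + 5 = 3)
(B(10) + 157)*F(12) = (3 + 157)*1 = 160*1 = 160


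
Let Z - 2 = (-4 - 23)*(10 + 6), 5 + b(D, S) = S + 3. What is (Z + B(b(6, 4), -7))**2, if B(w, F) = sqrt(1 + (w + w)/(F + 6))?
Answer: (430 - I*sqrt(3))**2 ≈ 1.849e+5 - 1490.0*I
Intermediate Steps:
b(D, S) = -2 + S (b(D, S) = -5 + (S + 3) = -5 + (3 + S) = -2 + S)
B(w, F) = sqrt(1 + 2*w/(6 + F)) (B(w, F) = sqrt(1 + (2*w)/(6 + F)) = sqrt(1 + 2*w/(6 + F)))
Z = -430 (Z = 2 + (-4 - 23)*(10 + 6) = 2 - 27*16 = 2 - 432 = -430)
(Z + B(b(6, 4), -7))**2 = (-430 + sqrt((6 - 7 + 2*(-2 + 4))/(6 - 7)))**2 = (-430 + sqrt((6 - 7 + 2*2)/(-1)))**2 = (-430 + sqrt(-(6 - 7 + 4)))**2 = (-430 + sqrt(-1*3))**2 = (-430 + sqrt(-3))**2 = (-430 + I*sqrt(3))**2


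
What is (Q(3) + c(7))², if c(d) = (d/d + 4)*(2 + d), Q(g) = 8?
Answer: 2809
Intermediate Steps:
c(d) = 10 + 5*d (c(d) = (1 + 4)*(2 + d) = 5*(2 + d) = 10 + 5*d)
(Q(3) + c(7))² = (8 + (10 + 5*7))² = (8 + (10 + 35))² = (8 + 45)² = 53² = 2809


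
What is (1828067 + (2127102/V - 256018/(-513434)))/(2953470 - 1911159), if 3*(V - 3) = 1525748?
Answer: 716033301437996738/408260460572586159 ≈ 1.7539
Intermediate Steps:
V = 1525757/3 (V = 3 + (1/3)*1525748 = 3 + 1525748/3 = 1525757/3 ≈ 5.0859e+5)
(1828067 + (2127102/V - 256018/(-513434)))/(2953470 - 1911159) = (1828067 + (2127102/(1525757/3) - 256018/(-513434)))/(2953470 - 1911159) = (1828067 + (2127102*(3/1525757) - 256018*(-1/513434)))/1042311 = (1828067 + (6381306/1525757 + 128009/256717))*(1/1042311) = (1828067 + 1833500360215/391687759769)*(1/1042311) = (716033301437996738/391687759769)*(1/1042311) = 716033301437996738/408260460572586159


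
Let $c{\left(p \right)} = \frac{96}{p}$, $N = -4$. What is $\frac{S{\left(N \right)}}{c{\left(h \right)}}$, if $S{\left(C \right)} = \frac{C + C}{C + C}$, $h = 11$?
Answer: $\frac{11}{96} \approx 0.11458$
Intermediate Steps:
$S{\left(C \right)} = 1$ ($S{\left(C \right)} = \frac{2 C}{2 C} = 2 C \frac{1}{2 C} = 1$)
$\frac{S{\left(N \right)}}{c{\left(h \right)}} = 1 \frac{1}{96 \cdot \frac{1}{11}} = 1 \frac{1}{\frac{96}{11}} = 1 \cdot \frac{11}{96} = \frac{11}{96}$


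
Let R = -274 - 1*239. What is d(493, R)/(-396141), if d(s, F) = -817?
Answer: 817/396141 ≈ 0.0020624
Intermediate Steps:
R = -513 (R = -274 - 239 = -513)
d(493, R)/(-396141) = -817/(-396141) = -817*(-1/396141) = 817/396141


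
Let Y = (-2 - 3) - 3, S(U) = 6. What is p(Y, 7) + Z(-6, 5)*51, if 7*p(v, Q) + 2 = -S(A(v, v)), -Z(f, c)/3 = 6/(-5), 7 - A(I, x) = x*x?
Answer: 6386/35 ≈ 182.46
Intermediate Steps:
A(I, x) = 7 - x² (A(I, x) = 7 - x*x = 7 - x²)
Z(f, c) = 18/5 (Z(f, c) = -18/(-5) = -18*(-1)/5 = -3*(-6/5) = 18/5)
Y = -8 (Y = -5 - 3 = -8)
p(v, Q) = -8/7 (p(v, Q) = -2/7 + (-1*6)/7 = -2/7 + (⅐)*(-6) = -2/7 - 6/7 = -8/7)
p(Y, 7) + Z(-6, 5)*51 = -8/7 + (18/5)*51 = -8/7 + 918/5 = 6386/35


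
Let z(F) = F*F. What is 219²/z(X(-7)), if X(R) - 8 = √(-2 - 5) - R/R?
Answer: 47961/(7 + I*√7)² ≈ 642.33 - 566.49*I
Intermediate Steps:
X(R) = 7 + I*√7 (X(R) = 8 + (√(-2 - 5) - R/R) = 8 + (√(-7) - 1*1) = 8 + (I*√7 - 1) = 8 + (-1 + I*√7) = 7 + I*√7)
z(F) = F²
219²/z(X(-7)) = 219²/((7 + I*√7)²) = 47961/(7 + I*√7)²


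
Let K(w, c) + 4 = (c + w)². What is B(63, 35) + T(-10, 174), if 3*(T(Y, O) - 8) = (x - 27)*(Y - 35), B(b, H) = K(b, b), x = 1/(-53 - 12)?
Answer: 211708/13 ≈ 16285.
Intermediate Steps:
x = -1/65 (x = 1/(-65) = -1/65 ≈ -0.015385)
K(w, c) = -4 + (c + w)²
B(b, H) = -4 + 4*b² (B(b, H) = -4 + (b + b)² = -4 + (2*b)² = -4 + 4*b²)
T(Y, O) = 12604/39 - 1756*Y/195 (T(Y, O) = 8 + ((-1/65 - 27)*(Y - 35))/3 = 8 + (-1756*(-35 + Y)/65)/3 = 8 + (12292/13 - 1756*Y/65)/3 = 8 + (12292/39 - 1756*Y/195) = 12604/39 - 1756*Y/195)
B(63, 35) + T(-10, 174) = (-4 + 4*63²) + (12604/39 - 1756/195*(-10)) = (-4 + 4*3969) + (12604/39 + 3512/39) = (-4 + 15876) + 5372/13 = 15872 + 5372/13 = 211708/13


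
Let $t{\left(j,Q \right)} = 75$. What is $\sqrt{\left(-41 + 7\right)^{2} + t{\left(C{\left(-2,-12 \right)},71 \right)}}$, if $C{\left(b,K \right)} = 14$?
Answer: $\sqrt{1231} \approx 35.086$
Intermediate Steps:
$\sqrt{\left(-41 + 7\right)^{2} + t{\left(C{\left(-2,-12 \right)},71 \right)}} = \sqrt{\left(-41 + 7\right)^{2} + 75} = \sqrt{\left(-34\right)^{2} + 75} = \sqrt{1156 + 75} = \sqrt{1231}$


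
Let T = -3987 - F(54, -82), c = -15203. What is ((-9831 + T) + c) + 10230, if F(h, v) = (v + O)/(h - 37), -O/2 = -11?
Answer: -319387/17 ≈ -18787.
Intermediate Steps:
O = 22 (O = -2*(-11) = 22)
F(h, v) = (22 + v)/(-37 + h) (F(h, v) = (v + 22)/(h - 37) = (22 + v)/(-37 + h))
T = -67719/17 (T = -3987 - (22 - 82)/(-37 + 54) = -3987 - (-60)/17 = -3987 - 1*(-60/17) = -3987 + 60/17 = -67719/17 ≈ -3983.5)
((-9831 + T) + c) + 10230 = ((-9831 - 67719/17) - 15203) + 10230 = (-234846/17 - 15203) + 10230 = -493297/17 + 10230 = -319387/17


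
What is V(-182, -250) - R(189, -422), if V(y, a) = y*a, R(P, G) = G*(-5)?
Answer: 43390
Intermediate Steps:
R(P, G) = -5*G
V(y, a) = a*y
V(-182, -250) - R(189, -422) = -250*(-182) - (-5)*(-422) = 45500 - 1*2110 = 45500 - 2110 = 43390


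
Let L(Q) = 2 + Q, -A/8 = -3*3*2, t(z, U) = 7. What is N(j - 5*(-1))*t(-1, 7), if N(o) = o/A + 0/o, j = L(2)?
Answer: 7/16 ≈ 0.43750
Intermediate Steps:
A = 144 (A = -8*(-3*3)*2 = -(-72)*2 = -8*(-18) = 144)
j = 4 (j = 2 + 2 = 4)
N(o) = o/144 (N(o) = o/144 + 0/o = o*(1/144) + 0 = o/144 + 0 = o/144)
N(j - 5*(-1))*t(-1, 7) = ((4 - 5*(-1))/144)*7 = ((4 - 1*(-5))/144)*7 = ((4 + 5)/144)*7 = ((1/144)*9)*7 = (1/16)*7 = 7/16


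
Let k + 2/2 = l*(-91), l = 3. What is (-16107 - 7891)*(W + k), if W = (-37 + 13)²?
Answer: -7247396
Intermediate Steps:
W = 576 (W = (-24)² = 576)
k = -274 (k = -1 + 3*(-91) = -1 - 273 = -274)
(-16107 - 7891)*(W + k) = (-16107 - 7891)*(576 - 274) = -23998*302 = -7247396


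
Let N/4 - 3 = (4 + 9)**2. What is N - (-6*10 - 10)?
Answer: 758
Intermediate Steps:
N = 688 (N = 12 + 4*(4 + 9)**2 = 12 + 4*13**2 = 12 + 4*169 = 12 + 676 = 688)
N - (-6*10 - 10) = 688 - (-6*10 - 10) = 688 - (-60 - 10) = 688 - 1*(-70) = 688 + 70 = 758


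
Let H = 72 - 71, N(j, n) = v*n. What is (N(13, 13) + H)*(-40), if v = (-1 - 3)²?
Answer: -8360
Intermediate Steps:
v = 16 (v = (-4)² = 16)
N(j, n) = 16*n
H = 1
(N(13, 13) + H)*(-40) = (16*13 + 1)*(-40) = (208 + 1)*(-40) = 209*(-40) = -8360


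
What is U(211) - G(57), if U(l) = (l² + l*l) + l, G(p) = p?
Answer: 89196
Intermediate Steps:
U(l) = l + 2*l² (U(l) = (l² + l²) + l = 2*l² + l = l + 2*l²)
U(211) - G(57) = 211*(1 + 2*211) - 1*57 = 211*(1 + 422) - 57 = 211*423 - 57 = 89253 - 57 = 89196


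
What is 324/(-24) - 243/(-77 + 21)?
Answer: -513/56 ≈ -9.1607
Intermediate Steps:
324/(-24) - 243/(-77 + 21) = 324*(-1/24) - 243/(-56) = -27/2 - 243*(-1/56) = -27/2 + 243/56 = -513/56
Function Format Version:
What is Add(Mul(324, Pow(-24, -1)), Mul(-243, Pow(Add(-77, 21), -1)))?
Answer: Rational(-513, 56) ≈ -9.1607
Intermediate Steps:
Add(Mul(324, Pow(-24, -1)), Mul(-243, Pow(Add(-77, 21), -1))) = Add(Mul(324, Rational(-1, 24)), Mul(-243, Pow(-56, -1))) = Add(Rational(-27, 2), Mul(-243, Rational(-1, 56))) = Add(Rational(-27, 2), Rational(243, 56)) = Rational(-513, 56)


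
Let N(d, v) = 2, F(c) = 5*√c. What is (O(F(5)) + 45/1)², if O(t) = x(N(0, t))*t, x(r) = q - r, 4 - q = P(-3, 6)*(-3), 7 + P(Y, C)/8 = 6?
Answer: 62525 - 9900*√5 ≈ 40388.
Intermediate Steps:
P(Y, C) = -8 (P(Y, C) = -56 + 8*6 = -56 + 48 = -8)
q = -20 (q = 4 - (-8)*(-3) = 4 - 1*24 = 4 - 24 = -20)
x(r) = -20 - r
O(t) = -22*t (O(t) = (-20 - 1*2)*t = (-20 - 2)*t = -22*t)
(O(F(5)) + 45/1)² = (-110*√5 + 45/1)² = (-110*√5 + 45*1)² = (-110*√5 + 45)² = (45 - 110*√5)²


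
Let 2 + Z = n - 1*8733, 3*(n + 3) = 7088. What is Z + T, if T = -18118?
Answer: -73480/3 ≈ -24493.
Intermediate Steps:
n = 7079/3 (n = -3 + (⅓)*7088 = -3 + 7088/3 = 7079/3 ≈ 2359.7)
Z = -19126/3 (Z = -2 + (7079/3 - 1*8733) = -2 + (7079/3 - 8733) = -2 - 19120/3 = -19126/3 ≈ -6375.3)
Z + T = -19126/3 - 18118 = -73480/3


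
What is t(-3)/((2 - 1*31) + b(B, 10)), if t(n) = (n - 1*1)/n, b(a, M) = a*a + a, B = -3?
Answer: -4/69 ≈ -0.057971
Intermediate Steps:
b(a, M) = a + a**2 (b(a, M) = a**2 + a = a + a**2)
t(n) = (-1 + n)/n (t(n) = (n - 1)/n = (-1 + n)/n)
t(-3)/((2 - 1*31) + b(B, 10)) = ((-1 - 3)/(-3))/((2 - 1*31) - 3*(1 - 3)) = (-1/3*(-4))/((2 - 31) - 3*(-2)) = 4/(3*(-29 + 6)) = (4/3)/(-23) = (4/3)*(-1/23) = -4/69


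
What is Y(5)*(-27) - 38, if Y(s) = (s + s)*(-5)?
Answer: 1312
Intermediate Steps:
Y(s) = -10*s (Y(s) = (2*s)*(-5) = -10*s)
Y(5)*(-27) - 38 = -10*5*(-27) - 38 = -50*(-27) - 38 = 1350 - 38 = 1312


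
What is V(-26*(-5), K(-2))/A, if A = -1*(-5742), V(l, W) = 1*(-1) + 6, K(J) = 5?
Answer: 5/5742 ≈ 0.00087078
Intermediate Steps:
V(l, W) = 5 (V(l, W) = -1 + 6 = 5)
A = 5742
V(-26*(-5), K(-2))/A = 5/5742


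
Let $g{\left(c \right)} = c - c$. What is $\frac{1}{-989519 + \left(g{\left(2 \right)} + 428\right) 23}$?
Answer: $- \frac{1}{979675} \approx -1.0207 \cdot 10^{-6}$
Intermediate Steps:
$g{\left(c \right)} = 0$
$\frac{1}{-989519 + \left(g{\left(2 \right)} + 428\right) 23} = \frac{1}{-989519 + \left(0 + 428\right) 23} = \frac{1}{-989519 + 428 \cdot 23} = \frac{1}{-989519 + 9844} = \frac{1}{-979675} = - \frac{1}{979675}$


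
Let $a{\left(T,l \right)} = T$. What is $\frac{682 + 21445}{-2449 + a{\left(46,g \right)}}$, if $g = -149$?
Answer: $- \frac{22127}{2403} \approx -9.2081$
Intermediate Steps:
$\frac{682 + 21445}{-2449 + a{\left(46,g \right)}} = \frac{682 + 21445}{-2449 + 46} = \frac{22127}{-2403} = 22127 \left(- \frac{1}{2403}\right) = - \frac{22127}{2403}$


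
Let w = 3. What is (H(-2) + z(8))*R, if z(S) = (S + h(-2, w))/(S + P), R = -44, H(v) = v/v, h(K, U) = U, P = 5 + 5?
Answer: -638/9 ≈ -70.889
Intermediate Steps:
P = 10
H(v) = 1
z(S) = (3 + S)/(10 + S) (z(S) = (S + 3)/(S + 10) = (3 + S)/(10 + S))
(H(-2) + z(8))*R = (1 + (3 + 8)/(10 + 8))*(-44) = (1 + 11/18)*(-44) = (29/18)*(-44) = -638/9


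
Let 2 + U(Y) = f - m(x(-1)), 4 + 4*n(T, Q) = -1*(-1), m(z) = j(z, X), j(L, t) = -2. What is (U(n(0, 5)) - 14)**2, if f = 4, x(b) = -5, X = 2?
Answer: 100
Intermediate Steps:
m(z) = -2
n(T, Q) = -3/4 (n(T, Q) = -1 + (-1*(-1))/4 = -1 + (1/4)*1 = -1 + 1/4 = -3/4)
U(Y) = 4 (U(Y) = -2 + (4 - 1*(-2)) = -2 + (4 + 2) = -2 + 6 = 4)
(U(n(0, 5)) - 14)**2 = (4 - 14)**2 = (-10)**2 = 100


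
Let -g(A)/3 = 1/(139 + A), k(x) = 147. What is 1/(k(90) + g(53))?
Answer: 64/9407 ≈ 0.0068034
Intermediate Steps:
g(A) = -3/(139 + A)
1/(k(90) + g(53)) = 1/(147 - 3/(139 + 53)) = 1/(147 - 3/192) = 1/(147 - 3*1/192) = 1/(147 - 1/64) = 1/(9407/64) = 64/9407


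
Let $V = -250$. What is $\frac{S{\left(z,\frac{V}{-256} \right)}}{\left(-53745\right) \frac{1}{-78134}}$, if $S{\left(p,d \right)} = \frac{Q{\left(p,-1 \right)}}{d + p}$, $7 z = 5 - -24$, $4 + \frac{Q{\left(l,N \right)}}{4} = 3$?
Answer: $- \frac{280032256}{246528315} \approx -1.1359$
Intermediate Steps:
$Q{\left(l,N \right)} = -4$ ($Q{\left(l,N \right)} = -16 + 4 \cdot 3 = -16 + 12 = -4$)
$z = \frac{29}{7}$ ($z = \frac{5 - -24}{7} = \frac{5 + 24}{7} = \frac{1}{7} \cdot 29 = \frac{29}{7} \approx 4.1429$)
$S{\left(p,d \right)} = - \frac{4}{d + p}$ ($S{\left(p,d \right)} = \frac{1}{d + p} \left(-4\right) = - \frac{4}{d + p}$)
$\frac{S{\left(z,\frac{V}{-256} \right)}}{\left(-53745\right) \frac{1}{-78134}} = \frac{\left(-4\right) \frac{1}{- \frac{250}{-256} + \frac{29}{7}}}{\left(-53745\right) \frac{1}{-78134}} = \frac{\left(-4\right) \frac{1}{\left(-250\right) \left(- \frac{1}{256}\right) + \frac{29}{7}}}{\left(-53745\right) \left(- \frac{1}{78134}\right)} = \frac{\left(-4\right) \frac{1}{\frac{125}{128} + \frac{29}{7}}}{\frac{53745}{78134}} = - \frac{4}{\frac{4587}{896}} \cdot \frac{78134}{53745} = \left(-4\right) \frac{896}{4587} \cdot \frac{78134}{53745} = \left(- \frac{3584}{4587}\right) \frac{78134}{53745} = - \frac{280032256}{246528315}$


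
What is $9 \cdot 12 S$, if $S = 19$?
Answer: $2052$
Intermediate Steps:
$9 \cdot 12 S = 9 \cdot 12 \cdot 19 = 108 \cdot 19 = 2052$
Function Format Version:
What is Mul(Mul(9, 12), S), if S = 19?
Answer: 2052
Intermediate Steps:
Mul(Mul(9, 12), S) = Mul(Mul(9, 12), 19) = Mul(108, 19) = 2052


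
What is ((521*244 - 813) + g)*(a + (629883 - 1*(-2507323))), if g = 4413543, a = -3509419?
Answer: -1689792676902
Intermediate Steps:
((521*244 - 813) + g)*(a + (629883 - 1*(-2507323))) = ((521*244 - 813) + 4413543)*(-3509419 + (629883 - 1*(-2507323))) = ((127124 - 813) + 4413543)*(-3509419 + (629883 + 2507323)) = (126311 + 4413543)*(-3509419 + 3137206) = 4539854*(-372213) = -1689792676902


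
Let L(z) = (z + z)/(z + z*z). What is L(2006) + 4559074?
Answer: 9150061520/2007 ≈ 4.5591e+6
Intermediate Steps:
L(z) = 2*z/(z + z²) (L(z) = (2*z)/(z + z²) = 2*z/(z + z²))
L(2006) + 4559074 = 2/(1 + 2006) + 4559074 = 2/2007 + 4559074 = 9150061520/2007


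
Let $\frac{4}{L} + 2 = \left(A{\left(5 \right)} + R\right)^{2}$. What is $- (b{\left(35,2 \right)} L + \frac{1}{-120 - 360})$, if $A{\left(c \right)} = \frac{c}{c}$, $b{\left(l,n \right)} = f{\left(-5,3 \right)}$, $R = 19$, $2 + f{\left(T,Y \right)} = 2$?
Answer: $\frac{1}{480} \approx 0.0020833$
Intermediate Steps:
$f{\left(T,Y \right)} = 0$ ($f{\left(T,Y \right)} = -2 + 2 = 0$)
$b{\left(l,n \right)} = 0$
$A{\left(c \right)} = 1$
$L = \frac{2}{199}$ ($L = \frac{4}{-2 + \left(1 + 19\right)^{2}} = \frac{4}{-2 + 20^{2}} = \frac{4}{-2 + 400} = \frac{4}{398} = 4 \cdot \frac{1}{398} = \frac{2}{199} \approx 0.01005$)
$- (b{\left(35,2 \right)} L + \frac{1}{-120 - 360}) = - (0 \cdot \frac{2}{199} + \frac{1}{-120 - 360}) = - (0 + \frac{1}{-480}) = - (0 - \frac{1}{480}) = \left(-1\right) \left(- \frac{1}{480}\right) = \frac{1}{480}$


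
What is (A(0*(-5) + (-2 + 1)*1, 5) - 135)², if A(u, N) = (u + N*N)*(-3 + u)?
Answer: 53361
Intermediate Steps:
A(u, N) = (-3 + u)*(u + N²) (A(u, N) = (u + N²)*(-3 + u) = (-3 + u)*(u + N²))
(A(0*(-5) + (-2 + 1)*1, 5) - 135)² = (((0*(-5) + (-2 + 1)*1)² - 3*(0*(-5) + (-2 + 1)*1) - 3*5² + (0*(-5) + (-2 + 1)*1)*5²) - 135)² = (((0 - 1*1)² - 3*(0 - 1*1) - 3*25 + (0 - 1*1)*25) - 135)² = (((0 - 1)² - 3*(0 - 1) - 75 + (0 - 1)*25) - 135)² = (((-1)² - 3*(-1) - 75 - 1*25) - 135)² = ((1 + 3 - 75 - 25) - 135)² = (-96 - 135)² = (-231)² = 53361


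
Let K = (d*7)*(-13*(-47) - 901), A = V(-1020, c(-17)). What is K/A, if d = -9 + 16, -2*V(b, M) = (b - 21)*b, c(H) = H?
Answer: 1421/53091 ≈ 0.026765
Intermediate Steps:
V(b, M) = -b*(-21 + b)/2 (V(b, M) = -(b - 21)*b/2 = -(-21 + b)*b/2 = -b*(-21 + b)/2)
d = 7
A = -530910 (A = (1/2)*(-1020)*(21 - 1*(-1020)) = (1/2)*(-1020)*(21 + 1020) = (1/2)*(-1020)*1041 = -530910)
K = -14210 (K = (7*7)*(-13*(-47) - 901) = 49*(611 - 901) = 49*(-290) = -14210)
K/A = -14210/(-530910) = -14210*(-1/530910) = 1421/53091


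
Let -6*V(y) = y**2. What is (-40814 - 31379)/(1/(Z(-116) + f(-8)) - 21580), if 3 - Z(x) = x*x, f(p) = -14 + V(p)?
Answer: 2918979569/872544143 ≈ 3.3454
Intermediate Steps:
V(y) = -y**2/6
f(p) = -14 - p**2/6
Z(x) = 3 - x**2 (Z(x) = 3 - x*x = 3 - x**2)
(-40814 - 31379)/(1/(Z(-116) + f(-8)) - 21580) = (-40814 - 31379)/(1/((3 - 1*(-116)**2) + (-14 - 1/6*(-8)**2)) - 21580) = -72193/(1/((3 - 1*13456) + (-14 - 1/6*64)) - 21580) = -72193/(1/((3 - 13456) + (-14 - 32/3)) - 21580) = -72193/(1/(-13453 - 74/3) - 21580) = -72193/(1/(-40433/3) - 21580) = -72193/(-3/40433 - 21580) = -72193/(-872544143/40433) = -72193*(-40433/872544143) = 2918979569/872544143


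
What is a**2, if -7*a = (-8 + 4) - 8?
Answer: 144/49 ≈ 2.9388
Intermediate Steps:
a = 12/7 (a = -((-8 + 4) - 8)/7 = -(-4 - 8)/7 = -1/7*(-12) = 12/7 ≈ 1.7143)
a**2 = (12/7)**2 = 144/49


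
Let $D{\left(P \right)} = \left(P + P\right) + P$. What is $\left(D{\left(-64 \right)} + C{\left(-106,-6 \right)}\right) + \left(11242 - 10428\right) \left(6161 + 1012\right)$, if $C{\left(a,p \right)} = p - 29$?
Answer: $5838595$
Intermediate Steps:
$D{\left(P \right)} = 3 P$ ($D{\left(P \right)} = 2 P + P = 3 P$)
$C{\left(a,p \right)} = -29 + p$ ($C{\left(a,p \right)} = p - 29 = -29 + p$)
$\left(D{\left(-64 \right)} + C{\left(-106,-6 \right)}\right) + \left(11242 - 10428\right) \left(6161 + 1012\right) = \left(3 \left(-64\right) - 35\right) + \left(11242 - 10428\right) \left(6161 + 1012\right) = \left(-192 - 35\right) + 814 \cdot 7173 = -227 + 5838822 = 5838595$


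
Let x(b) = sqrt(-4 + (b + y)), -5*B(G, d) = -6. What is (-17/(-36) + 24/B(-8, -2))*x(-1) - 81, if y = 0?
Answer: -81 + 737*I*sqrt(5)/36 ≈ -81.0 + 45.777*I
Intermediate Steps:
B(G, d) = 6/5 (B(G, d) = -1/5*(-6) = 6/5)
x(b) = sqrt(-4 + b) (x(b) = sqrt(-4 + (b + 0)) = sqrt(-4 + b))
(-17/(-36) + 24/B(-8, -2))*x(-1) - 81 = (-17/(-36) + 24/(6/5))*sqrt(-4 - 1) - 81 = (-17*(-1/36) + 24*(5/6))*sqrt(-5) - 81 = (17/36 + 20)*(I*sqrt(5)) - 81 = 737*(I*sqrt(5))/36 - 81 = 737*I*sqrt(5)/36 - 81 = -81 + 737*I*sqrt(5)/36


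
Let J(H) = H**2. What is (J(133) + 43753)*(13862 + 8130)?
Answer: 1351232464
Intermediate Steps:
(J(133) + 43753)*(13862 + 8130) = (133**2 + 43753)*(13862 + 8130) = (17689 + 43753)*21992 = 61442*21992 = 1351232464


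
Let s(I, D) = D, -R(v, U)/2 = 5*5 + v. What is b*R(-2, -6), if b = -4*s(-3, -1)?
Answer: -184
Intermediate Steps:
R(v, U) = -50 - 2*v (R(v, U) = -2*(5*5 + v) = -2*(25 + v) = -50 - 2*v)
b = 4 (b = -4*(-1) = 4)
b*R(-2, -6) = 4*(-50 - 2*(-2)) = 4*(-50 + 4) = 4*(-46) = -184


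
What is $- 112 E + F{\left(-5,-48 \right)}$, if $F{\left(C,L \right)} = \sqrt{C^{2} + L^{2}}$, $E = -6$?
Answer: $672 + \sqrt{2329} \approx 720.26$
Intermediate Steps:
$- 112 E + F{\left(-5,-48 \right)} = \left(-112\right) \left(-6\right) + \sqrt{\left(-5\right)^{2} + \left(-48\right)^{2}} = 672 + \sqrt{25 + 2304} = 672 + \sqrt{2329}$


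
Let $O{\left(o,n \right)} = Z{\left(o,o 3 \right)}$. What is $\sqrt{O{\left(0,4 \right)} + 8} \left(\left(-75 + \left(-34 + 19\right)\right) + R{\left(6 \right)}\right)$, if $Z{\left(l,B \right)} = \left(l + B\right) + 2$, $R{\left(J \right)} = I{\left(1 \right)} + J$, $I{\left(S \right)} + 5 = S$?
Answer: $- 88 \sqrt{10} \approx -278.28$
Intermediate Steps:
$I{\left(S \right)} = -5 + S$
$R{\left(J \right)} = -4 + J$ ($R{\left(J \right)} = \left(-5 + 1\right) + J = -4 + J$)
$Z{\left(l,B \right)} = 2 + B + l$ ($Z{\left(l,B \right)} = \left(B + l\right) + 2 = 2 + B + l$)
$O{\left(o,n \right)} = 2 + 4 o$ ($O{\left(o,n \right)} = 2 + o 3 + o = 2 + 3 o + o = 2 + 4 o$)
$\sqrt{O{\left(0,4 \right)} + 8} \left(\left(-75 + \left(-34 + 19\right)\right) + R{\left(6 \right)}\right) = \sqrt{\left(2 + 4 \cdot 0\right) + 8} \left(\left(-75 + \left(-34 + 19\right)\right) + \left(-4 + 6\right)\right) = \sqrt{\left(2 + 0\right) + 8} \left(\left(-75 - 15\right) + 2\right) = \sqrt{2 + 8} \left(-90 + 2\right) = \sqrt{10} \left(-88\right) = - 88 \sqrt{10}$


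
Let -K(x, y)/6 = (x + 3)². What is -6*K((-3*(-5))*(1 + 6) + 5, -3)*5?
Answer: 2298420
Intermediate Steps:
K(x, y) = -6*(3 + x)² (K(x, y) = -6*(x + 3)² = -6*(3 + x)²)
-6*K((-3*(-5))*(1 + 6) + 5, -3)*5 = -(-36)*(3 + ((-3*(-5))*(1 + 6) + 5))²*5 = -(-36)*(3 + (15*7 + 5))²*5 = -(-36)*(3 + (105 + 5))²*5 = -(-36)*(3 + 110)²*5 = -(-36)*113²*5 = -(-36)*12769*5 = -6*(-76614)*5 = 459684*5 = 2298420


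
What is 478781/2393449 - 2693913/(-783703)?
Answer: 359103446420/98723850613 ≈ 3.6375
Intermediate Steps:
478781/2393449 - 2693913/(-783703) = 478781*(1/2393449) - 2693913*(-1/783703) = 25199/125971 + 2693913/783703 = 359103446420/98723850613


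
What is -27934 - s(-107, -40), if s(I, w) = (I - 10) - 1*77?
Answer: -27740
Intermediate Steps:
s(I, w) = -87 + I (s(I, w) = (-10 + I) - 77 = -87 + I)
-27934 - s(-107, -40) = -27934 - (-87 - 107) = -27934 - 1*(-194) = -27934 + 194 = -27740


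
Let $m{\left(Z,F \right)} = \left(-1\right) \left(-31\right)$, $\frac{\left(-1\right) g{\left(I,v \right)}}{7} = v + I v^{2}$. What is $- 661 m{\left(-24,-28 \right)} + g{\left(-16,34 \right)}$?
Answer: $108743$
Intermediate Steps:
$g{\left(I,v \right)} = - 7 v - 7 I v^{2}$ ($g{\left(I,v \right)} = - 7 \left(v + I v^{2}\right) = - 7 v - 7 I v^{2}$)
$m{\left(Z,F \right)} = 31$
$- 661 m{\left(-24,-28 \right)} + g{\left(-16,34 \right)} = \left(-661\right) 31 - 238 \left(1 - 544\right) = -20491 - 238 \left(1 - 544\right) = -20491 - 238 \left(-543\right) = -20491 + 129234 = 108743$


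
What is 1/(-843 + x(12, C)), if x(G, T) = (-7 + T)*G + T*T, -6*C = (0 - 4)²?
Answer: -9/8567 ≈ -0.0010505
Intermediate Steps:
C = -8/3 (C = -(0 - 4)²/6 = -⅙*(-4)² = -⅙*16 = -8/3 ≈ -2.6667)
x(G, T) = T² + G*(-7 + T) (x(G, T) = G*(-7 + T) + T² = T² + G*(-7 + T))
1/(-843 + x(12, C)) = 1/(-843 + ((-8/3)² - 7*12 + 12*(-8/3))) = 1/(-843 + (64/9 - 84 - 32)) = 1/(-843 - 980/9) = 1/(-8567/9) = -9/8567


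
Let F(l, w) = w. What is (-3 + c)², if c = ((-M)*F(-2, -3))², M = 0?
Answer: 9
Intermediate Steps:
c = 0 (c = (-1*0*(-3))² = (0*(-3))² = 0² = 0)
(-3 + c)² = (-3 + 0)² = (-3)² = 9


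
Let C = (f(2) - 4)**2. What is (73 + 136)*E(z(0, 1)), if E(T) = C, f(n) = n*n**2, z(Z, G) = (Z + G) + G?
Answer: 3344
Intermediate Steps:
z(Z, G) = Z + 2*G (z(Z, G) = (G + Z) + G = Z + 2*G)
f(n) = n**3
C = 16 (C = (2**3 - 4)**2 = (8 - 4)**2 = 4**2 = 16)
E(T) = 16
(73 + 136)*E(z(0, 1)) = (73 + 136)*16 = 209*16 = 3344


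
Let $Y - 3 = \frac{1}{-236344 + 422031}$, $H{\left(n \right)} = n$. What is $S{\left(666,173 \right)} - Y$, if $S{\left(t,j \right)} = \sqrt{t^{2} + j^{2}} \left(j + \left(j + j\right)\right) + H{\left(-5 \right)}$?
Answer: $- \frac{1485497}{185687} + 519 \sqrt{473485} \approx 3.5712 \cdot 10^{5}$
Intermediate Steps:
$S{\left(t,j \right)} = -5 + 3 j \sqrt{j^{2} + t^{2}}$ ($S{\left(t,j \right)} = \sqrt{t^{2} + j^{2}} \left(j + \left(j + j\right)\right) - 5 = \sqrt{j^{2} + t^{2}} \left(j + 2 j\right) - 5 = \sqrt{j^{2} + t^{2}} \cdot 3 j - 5 = 3 j \sqrt{j^{2} + t^{2}} - 5 = -5 + 3 j \sqrt{j^{2} + t^{2}}$)
$Y = \frac{557062}{185687}$ ($Y = 3 + \frac{1}{-236344 + 422031} = 3 + \frac{1}{185687} = \frac{557062}{185687} \approx 3.0$)
$S{\left(666,173 \right)} - Y = \left(-5 + 3 \cdot 173 \sqrt{173^{2} + 666^{2}}\right) - \frac{557062}{185687} = \left(-5 + 3 \cdot 173 \sqrt{29929 + 443556}\right) - \frac{557062}{185687} = \left(-5 + 3 \cdot 173 \sqrt{473485}\right) - \frac{557062}{185687} = \left(-5 + 519 \sqrt{473485}\right) - \frac{557062}{185687} = - \frac{1485497}{185687} + 519 \sqrt{473485}$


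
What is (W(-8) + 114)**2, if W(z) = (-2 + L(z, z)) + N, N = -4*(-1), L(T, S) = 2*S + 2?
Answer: 10404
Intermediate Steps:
L(T, S) = 2 + 2*S
N = 4
W(z) = 4 + 2*z (W(z) = (-2 + (2 + 2*z)) + 4 = 2*z + 4 = 4 + 2*z)
(W(-8) + 114)**2 = ((4 + 2*(-8)) + 114)**2 = ((4 - 16) + 114)**2 = (-12 + 114)**2 = 102**2 = 10404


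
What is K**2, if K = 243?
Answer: 59049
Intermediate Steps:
K**2 = 243**2 = 59049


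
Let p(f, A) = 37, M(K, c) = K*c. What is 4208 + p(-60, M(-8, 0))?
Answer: 4245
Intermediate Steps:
4208 + p(-60, M(-8, 0)) = 4208 + 37 = 4245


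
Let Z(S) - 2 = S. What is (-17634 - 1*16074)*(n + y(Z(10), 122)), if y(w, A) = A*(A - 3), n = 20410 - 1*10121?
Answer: -836194356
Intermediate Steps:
Z(S) = 2 + S
n = 10289 (n = 20410 - 10121 = 10289)
y(w, A) = A*(-3 + A)
(-17634 - 1*16074)*(n + y(Z(10), 122)) = (-17634 - 1*16074)*(10289 + 122*(-3 + 122)) = (-17634 - 16074)*(10289 + 122*119) = -33708*(10289 + 14518) = -33708*24807 = -836194356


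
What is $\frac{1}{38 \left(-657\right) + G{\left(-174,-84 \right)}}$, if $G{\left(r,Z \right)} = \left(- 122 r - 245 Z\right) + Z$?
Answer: $\frac{1}{16758} \approx 5.9673 \cdot 10^{-5}$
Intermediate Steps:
$G{\left(r,Z \right)} = - 244 Z - 122 r$ ($G{\left(r,Z \right)} = \left(- 245 Z - 122 r\right) + Z = - 244 Z - 122 r$)
$\frac{1}{38 \left(-657\right) + G{\left(-174,-84 \right)}} = \frac{1}{38 \left(-657\right) - -41724} = \frac{1}{-24966 + \left(20496 + 21228\right)} = \frac{1}{-24966 + 41724} = \frac{1}{16758}$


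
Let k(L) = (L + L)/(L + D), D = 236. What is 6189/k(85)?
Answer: 1986669/170 ≈ 11686.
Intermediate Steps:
k(L) = 2*L/(236 + L) (k(L) = (L + L)/(L + 236) = (2*L)/(236 + L) = 2*L/(236 + L))
6189/k(85) = 6189/((2*85/(236 + 85))) = 6189/((2*85/321)) = 6189/((2*85*(1/321))) = 6189/(170/321) = 6189*(321/170) = 1986669/170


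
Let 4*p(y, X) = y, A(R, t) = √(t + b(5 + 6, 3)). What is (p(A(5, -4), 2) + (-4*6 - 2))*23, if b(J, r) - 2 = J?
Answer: -2323/4 ≈ -580.75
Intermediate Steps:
b(J, r) = 2 + J
A(R, t) = √(13 + t) (A(R, t) = √(t + (2 + (5 + 6))) = √(t + (2 + 11)) = √(t + 13) = √(13 + t))
p(y, X) = y/4
(p(A(5, -4), 2) + (-4*6 - 2))*23 = (√(13 - 4)/4 + (-4*6 - 2))*23 = (√9/4 + (-24 - 2))*23 = ((¼)*3 - 26)*23 = (¾ - 26)*23 = -101/4*23 = -2323/4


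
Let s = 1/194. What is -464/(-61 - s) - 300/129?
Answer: 2687188/508905 ≈ 5.2803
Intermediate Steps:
s = 1/194 ≈ 0.0051546
-464/(-61 - s) - 300/129 = -464/(-61 - 1*1/194) - 300/129 = -464/(-61 - 1/194) - 300*1/129 = -464/(-11835/194) - 100/43 = -464*(-194/11835) - 100/43 = 90016/11835 - 100/43 = 2687188/508905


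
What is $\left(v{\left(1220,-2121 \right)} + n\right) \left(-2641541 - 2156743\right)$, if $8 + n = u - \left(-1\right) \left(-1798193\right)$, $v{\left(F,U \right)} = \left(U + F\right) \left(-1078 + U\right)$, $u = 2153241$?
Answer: $-15533671926276$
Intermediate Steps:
$v{\left(F,U \right)} = \left(-1078 + U\right) \left(F + U\right)$ ($v{\left(F,U \right)} = \left(F + U\right) \left(-1078 + U\right) = \left(-1078 + U\right) \left(F + U\right)$)
$n = 355040$ ($n = -8 + \left(2153241 - \left(-1\right) \left(-1798193\right)\right) = -8 + \left(2153241 - 1798193\right) = -8 + 355048 = 355040$)
$\left(v{\left(1220,-2121 \right)} + n\right) \left(-2641541 - 2156743\right) = \left(\left(\left(-2121\right)^{2} - 1315160 - -2286438 + 1220 \left(-2121\right)\right) + 355040\right) \left(-2641541 - 2156743\right) = \left(\left(4498641 - 1315160 + 2286438 - 2587620\right) + 355040\right) \left(-4798284\right) = \left(2882299 + 355040\right) \left(-4798284\right) = 3237339 \left(-4798284\right) = -15533671926276$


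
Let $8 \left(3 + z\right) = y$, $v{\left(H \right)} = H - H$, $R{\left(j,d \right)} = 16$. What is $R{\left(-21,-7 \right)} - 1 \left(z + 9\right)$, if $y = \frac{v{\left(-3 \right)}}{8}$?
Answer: $10$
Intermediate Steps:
$v{\left(H \right)} = 0$
$y = 0$ ($y = \frac{0}{8} = 0 \cdot \frac{1}{8} = 0$)
$z = -3$ ($z = -3 + \frac{1}{8} \cdot 0 = -3 + 0 = -3$)
$R{\left(-21,-7 \right)} - 1 \left(z + 9\right) = 16 - 1 \left(-3 + 9\right) = 16 - 1 \cdot 6 = 16 - 6 = 10$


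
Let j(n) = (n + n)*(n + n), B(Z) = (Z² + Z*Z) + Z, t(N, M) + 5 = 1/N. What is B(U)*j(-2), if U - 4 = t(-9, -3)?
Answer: 1760/81 ≈ 21.728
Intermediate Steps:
t(N, M) = -5 + 1/N
U = -10/9 (U = 4 + (-5 + 1/(-9)) = 4 + (-5 - ⅑) = 4 - 46/9 = -10/9 ≈ -1.1111)
B(Z) = Z + 2*Z² (B(Z) = (Z² + Z²) + Z = 2*Z² + Z = Z + 2*Z²)
j(n) = 4*n² (j(n) = (2*n)*(2*n) = 4*n²)
B(U)*j(-2) = (-10*(1 + 2*(-10/9))/9)*(4*(-2)²) = (-10*(1 - 20/9)/9)*(4*4) = -10/9*(-11/9)*16 = (110/81)*16 = 1760/81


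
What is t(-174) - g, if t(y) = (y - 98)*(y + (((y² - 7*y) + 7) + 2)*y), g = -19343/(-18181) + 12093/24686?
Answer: 669194467978765661/448816166 ≈ 1.4910e+9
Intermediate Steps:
g = 697364131/448816166 (g = -19343*(-1/18181) + 12093*(1/24686) = 19343/18181 + 12093/24686 = 697364131/448816166 ≈ 1.5538)
t(y) = (-98 + y)*(y + y*(9 + y² - 7*y)) (t(y) = (-98 + y)*(y + ((7 + y² - 7*y) + 2)*y) = (-98 + y)*(y + (9 + y² - 7*y)*y) = (-98 + y)*(y + y*(9 + y² - 7*y)))
t(-174) - g = -174*(-980 + (-174)³ - 105*(-174)² + 696*(-174)) - 1*697364131/448816166 = -174*(-980 - 5268024 - 105*30276 - 121104) - 697364131/448816166 = -174*(-980 - 5268024 - 3178980 - 121104) - 697364131/448816166 = -174*(-8569088) - 697364131/448816166 = 1491021312 - 697364131/448816166 = 669194467978765661/448816166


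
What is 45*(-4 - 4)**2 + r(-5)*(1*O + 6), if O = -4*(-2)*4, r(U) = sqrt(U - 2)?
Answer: 2880 + 38*I*sqrt(7) ≈ 2880.0 + 100.54*I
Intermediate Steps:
r(U) = sqrt(-2 + U)
O = 32 (O = 8*4 = 32)
45*(-4 - 4)**2 + r(-5)*(1*O + 6) = 45*(-4 - 4)**2 + sqrt(-2 - 5)*(1*32 + 6) = 45*(-8)**2 + sqrt(-7)*(32 + 6) = 45*64 + (I*sqrt(7))*38 = 2880 + 38*I*sqrt(7)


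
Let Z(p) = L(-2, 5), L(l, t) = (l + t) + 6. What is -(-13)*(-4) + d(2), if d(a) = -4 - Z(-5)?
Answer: -65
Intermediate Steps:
L(l, t) = 6 + l + t
Z(p) = 9 (Z(p) = 6 - 2 + 5 = 9)
d(a) = -13 (d(a) = -4 - 1*9 = -4 - 9 = -13)
-(-13)*(-4) + d(2) = -(-13)*(-4) - 13 = -13*4 - 13 = -52 - 13 = -65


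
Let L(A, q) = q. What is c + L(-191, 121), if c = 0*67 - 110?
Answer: 11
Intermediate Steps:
c = -110 (c = 0 - 110 = -110)
c + L(-191, 121) = -110 + 121 = 11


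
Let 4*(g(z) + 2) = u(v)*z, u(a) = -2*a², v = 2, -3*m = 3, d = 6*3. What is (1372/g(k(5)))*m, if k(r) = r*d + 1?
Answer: 343/46 ≈ 7.4565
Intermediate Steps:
d = 18
k(r) = 1 + 18*r (k(r) = r*18 + 1 = 18*r + 1 = 1 + 18*r)
m = -1 (m = -⅓*3 = -1)
g(z) = -2 - 2*z (g(z) = -2 + ((-2*2²)*z)/4 = -2 + ((-2*4)*z)/4 = -2 + (-8*z)/4 = -2 - 2*z)
(1372/g(k(5)))*m = (1372/(-2 - 2*(1 + 18*5)))*(-1) = (1372/(-2 - 2*(1 + 90)))*(-1) = (1372/(-2 - 2*91))*(-1) = (1372/(-2 - 182))*(-1) = (1372/(-184))*(-1) = (1372*(-1/184))*(-1) = -343/46*(-1) = 343/46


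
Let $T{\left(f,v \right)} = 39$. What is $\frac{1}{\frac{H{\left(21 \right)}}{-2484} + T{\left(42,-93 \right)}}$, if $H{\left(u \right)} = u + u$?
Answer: $\frac{414}{16139} \approx 0.025652$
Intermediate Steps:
$H{\left(u \right)} = 2 u$
$\frac{1}{\frac{H{\left(21 \right)}}{-2484} + T{\left(42,-93 \right)}} = \frac{1}{\frac{2 \cdot 21}{-2484} + 39} = \frac{1}{42 \left(- \frac{1}{2484}\right) + 39} = \frac{1}{- \frac{7}{414} + 39} = \frac{1}{\frac{16139}{414}} = \frac{414}{16139}$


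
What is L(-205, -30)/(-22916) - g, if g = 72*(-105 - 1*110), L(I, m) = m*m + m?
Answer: 177369405/11458 ≈ 15480.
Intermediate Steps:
L(I, m) = m + m² (L(I, m) = m² + m = m + m²)
g = -15480 (g = 72*(-105 - 110) = 72*(-215) = -15480)
L(-205, -30)/(-22916) - g = -30*(1 - 30)/(-22916) - 1*(-15480) = -30*(-29)*(-1/22916) + 15480 = 870*(-1/22916) + 15480 = -435/11458 + 15480 = 177369405/11458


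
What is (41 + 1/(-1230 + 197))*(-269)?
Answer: -11392688/1033 ≈ -11029.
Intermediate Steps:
(41 + 1/(-1230 + 197))*(-269) = (41 + 1/(-1033))*(-269) = (41 - 1/1033)*(-269) = (42352/1033)*(-269) = -11392688/1033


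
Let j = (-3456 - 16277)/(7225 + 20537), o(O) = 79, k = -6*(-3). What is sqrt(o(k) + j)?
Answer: sqrt(1231423170)/3966 ≈ 8.8481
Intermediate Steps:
k = 18
j = -2819/3966 (j = -19733/27762 = -19733*1/27762 = -2819/3966 ≈ -0.71079)
sqrt(o(k) + j) = sqrt(79 - 2819/3966) = sqrt(310495/3966) = sqrt(1231423170)/3966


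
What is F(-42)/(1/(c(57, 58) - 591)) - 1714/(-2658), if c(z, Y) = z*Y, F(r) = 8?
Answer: 28866737/1329 ≈ 21721.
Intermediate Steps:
c(z, Y) = Y*z
F(-42)/(1/(c(57, 58) - 591)) - 1714/(-2658) = 8/(1/(58*57 - 591)) - 1714/(-2658) = 8/(1/(3306 - 591)) - 1714*(-1/2658) = 8/(1/2715) + 857/1329 = 8*2715 + 857/1329 = 21720 + 857/1329 = 28866737/1329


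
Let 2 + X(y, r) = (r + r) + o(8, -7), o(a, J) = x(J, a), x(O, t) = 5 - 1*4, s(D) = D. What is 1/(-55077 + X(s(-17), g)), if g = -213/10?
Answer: -5/275603 ≈ -1.8142e-5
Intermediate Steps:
g = -213/10 (g = -213*1/10 = -213/10 ≈ -21.300)
x(O, t) = 1 (x(O, t) = 5 - 4 = 1)
o(a, J) = 1
X(y, r) = -1 + 2*r (X(y, r) = -2 + ((r + r) + 1) = -2 + (2*r + 1) = -2 + (1 + 2*r) = -1 + 2*r)
1/(-55077 + X(s(-17), g)) = 1/(-55077 + (-1 + 2*(-213/10))) = 1/(-55077 + (-1 - 213/5)) = 1/(-55077 - 218/5) = 1/(-275603/5) = -5/275603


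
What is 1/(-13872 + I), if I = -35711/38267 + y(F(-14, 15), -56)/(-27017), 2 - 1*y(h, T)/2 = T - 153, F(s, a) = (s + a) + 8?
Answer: -1033859539/14342680477769 ≈ -7.2083e-5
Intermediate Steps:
F(s, a) = 8 + a + s (F(s, a) = (a + s) + 8 = 8 + a + s)
y(h, T) = 310 - 2*T (y(h, T) = 4 - 2*(T - 153) = 4 - 2*(-153 + T) = 4 + (306 - 2*T) = 310 - 2*T)
I = -980952761/1033859539 (I = -35711/38267 + (310 - 2*(-56))/(-27017) = -35711*1/38267 + (310 + 112)*(-1/27017) = -35711/38267 + 422*(-1/27017) = -35711/38267 - 422/27017 = -980952761/1033859539 ≈ -0.94883)
1/(-13872 + I) = 1/(-13872 - 980952761/1033859539) = 1/(-14342680477769/1033859539) = -1033859539/14342680477769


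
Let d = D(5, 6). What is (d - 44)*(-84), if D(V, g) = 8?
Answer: 3024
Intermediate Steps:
d = 8
(d - 44)*(-84) = (8 - 44)*(-84) = -36*(-84) = 3024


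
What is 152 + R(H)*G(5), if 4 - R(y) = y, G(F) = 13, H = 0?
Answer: 204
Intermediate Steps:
R(y) = 4 - y
152 + R(H)*G(5) = 152 + (4 - 1*0)*13 = 152 + (4 + 0)*13 = 152 + 4*13 = 152 + 52 = 204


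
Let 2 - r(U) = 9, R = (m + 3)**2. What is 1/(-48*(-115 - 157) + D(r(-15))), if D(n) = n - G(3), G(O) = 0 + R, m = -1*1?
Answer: 1/13045 ≈ 7.6658e-5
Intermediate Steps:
m = -1
R = 4 (R = (-1 + 3)**2 = 2**2 = 4)
G(O) = 4 (G(O) = 0 + 4 = 4)
r(U) = -7 (r(U) = 2 - 1*9 = 2 - 9 = -7)
D(n) = -4 + n (D(n) = n - 1*4 = n - 4 = -4 + n)
1/(-48*(-115 - 157) + D(r(-15))) = 1/(-48*(-115 - 157) + (-4 - 7)) = 1/(-48*(-272) - 11) = 1/(13056 - 11) = 1/13045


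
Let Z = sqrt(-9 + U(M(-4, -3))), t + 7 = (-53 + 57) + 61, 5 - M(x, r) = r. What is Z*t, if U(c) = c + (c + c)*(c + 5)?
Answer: 174*sqrt(23) ≈ 834.47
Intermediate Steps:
M(x, r) = 5 - r
U(c) = c + 2*c*(5 + c) (U(c) = c + (2*c)*(5 + c) = c + 2*c*(5 + c))
t = 58 (t = -7 + ((-53 + 57) + 61) = -7 + (4 + 61) = -7 + 65 = 58)
Z = 3*sqrt(23) (Z = sqrt(-9 + (5 - 1*(-3))*(11 + 2*(5 - 1*(-3)))) = sqrt(-9 + (5 + 3)*(11 + 2*(5 + 3))) = sqrt(-9 + 8*(11 + 2*8)) = sqrt(-9 + 8*(11 + 16)) = sqrt(-9 + 8*27) = sqrt(-9 + 216) = sqrt(207) = 3*sqrt(23) ≈ 14.387)
Z*t = (3*sqrt(23))*58 = 174*sqrt(23)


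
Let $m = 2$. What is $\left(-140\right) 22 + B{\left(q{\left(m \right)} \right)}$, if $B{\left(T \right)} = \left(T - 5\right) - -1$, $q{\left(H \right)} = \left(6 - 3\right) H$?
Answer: $-3078$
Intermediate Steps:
$q{\left(H \right)} = 3 H$
$B{\left(T \right)} = -4 + T$ ($B{\left(T \right)} = \left(-5 + T\right) + 1 = -4 + T$)
$\left(-140\right) 22 + B{\left(q{\left(m \right)} \right)} = \left(-140\right) 22 + \left(-4 + 3 \cdot 2\right) = -3080 + \left(-4 + 6\right) = -3080 + 2 = -3078$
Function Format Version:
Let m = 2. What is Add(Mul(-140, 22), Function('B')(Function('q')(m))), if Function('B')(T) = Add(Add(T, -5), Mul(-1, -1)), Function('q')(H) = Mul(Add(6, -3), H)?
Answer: -3078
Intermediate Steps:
Function('q')(H) = Mul(3, H)
Function('B')(T) = Add(-4, T) (Function('B')(T) = Add(Add(-5, T), 1) = Add(-4, T))
Add(Mul(-140, 22), Function('B')(Function('q')(m))) = Add(Mul(-140, 22), Add(-4, Mul(3, 2))) = Add(-3080, Add(-4, 6)) = Add(-3080, 2) = -3078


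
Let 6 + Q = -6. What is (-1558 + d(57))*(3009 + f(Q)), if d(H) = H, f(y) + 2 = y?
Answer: -4495495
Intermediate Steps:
Q = -12 (Q = -6 - 6 = -12)
f(y) = -2 + y
(-1558 + d(57))*(3009 + f(Q)) = (-1558 + 57)*(3009 + (-2 - 12)) = -1501*(3009 - 14) = -1501*2995 = -4495495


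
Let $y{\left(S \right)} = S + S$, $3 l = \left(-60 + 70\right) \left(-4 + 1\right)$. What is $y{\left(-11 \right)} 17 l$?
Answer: $3740$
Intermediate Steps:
$l = -10$ ($l = \frac{\left(-60 + 70\right) \left(-4 + 1\right)}{3} = \frac{10 \left(-3\right)}{3} = \frac{1}{3} \left(-30\right) = -10$)
$y{\left(S \right)} = 2 S$
$y{\left(-11 \right)} 17 l = 2 \left(-11\right) 17 \left(-10\right) = \left(-22\right) 17 \left(-10\right) = \left(-374\right) \left(-10\right) = 3740$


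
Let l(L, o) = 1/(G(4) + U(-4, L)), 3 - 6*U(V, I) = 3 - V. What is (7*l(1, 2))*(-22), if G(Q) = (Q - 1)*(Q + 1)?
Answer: -462/43 ≈ -10.744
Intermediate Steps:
U(V, I) = V/6 (U(V, I) = 1/2 - (3 - V)/6 = 1/2 + (-1/2 + V/6) = V/6)
G(Q) = (1 + Q)*(-1 + Q) (G(Q) = (-1 + Q)*(1 + Q) = (1 + Q)*(-1 + Q))
l(L, o) = 3/43 (l(L, o) = 1/((-1 + 4**2) + (1/6)*(-4)) = 1/((-1 + 16) - 2/3) = 1/(15 - 2/3) = 1/(43/3) = 3/43)
(7*l(1, 2))*(-22) = (7*(3/43))*(-22) = (21/43)*(-22) = -462/43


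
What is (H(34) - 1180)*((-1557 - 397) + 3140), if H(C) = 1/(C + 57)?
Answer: -127351494/91 ≈ -1.3995e+6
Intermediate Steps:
H(C) = 1/(57 + C)
(H(34) - 1180)*((-1557 - 397) + 3140) = (1/(57 + 34) - 1180)*((-1557 - 397) + 3140) = (1/91 - 1180)*(-1954 + 3140) = (1/91 - 1180)*1186 = -107379/91*1186 = -127351494/91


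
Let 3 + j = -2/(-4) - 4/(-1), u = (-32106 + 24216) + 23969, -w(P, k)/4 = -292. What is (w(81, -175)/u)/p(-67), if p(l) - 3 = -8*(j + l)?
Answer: 1168/8473633 ≈ 0.00013784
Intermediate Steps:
w(P, k) = 1168 (w(P, k) = -4*(-292) = 1168)
u = 16079 (u = -7890 + 23969 = 16079)
j = 3/2 (j = -3 + (-2/(-4) - 4/(-1)) = -3 + (-2*(-¼) - 4*(-1)) = -3 + (½ + 4) = -3 + 9/2 = 3/2 ≈ 1.5000)
p(l) = -9 - 8*l (p(l) = 3 - 8*(3/2 + l) = 3 + (-12 - 8*l) = -9 - 8*l)
(w(81, -175)/u)/p(-67) = (1168/16079)/(-9 - 8*(-67)) = (1168*(1/16079))/(-9 + 536) = (1168/16079)/527 = (1168/16079)*(1/527) = 1168/8473633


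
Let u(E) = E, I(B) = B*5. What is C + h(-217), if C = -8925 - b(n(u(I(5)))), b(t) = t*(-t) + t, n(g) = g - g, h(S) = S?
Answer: -9142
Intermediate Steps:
I(B) = 5*B
n(g) = 0
b(t) = t - t**2 (b(t) = -t**2 + t = t - t**2)
C = -8925 (C = -8925 - 0*(1 - 1*0) = -8925 - 0*(1 + 0) = -8925 - 0 = -8925 - 1*0 = -8925 + 0 = -8925)
C + h(-217) = -8925 - 217 = -9142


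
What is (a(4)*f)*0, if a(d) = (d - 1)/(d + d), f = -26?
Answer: 0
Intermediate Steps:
a(d) = (-1 + d)/(2*d) (a(d) = (-1 + d)/((2*d)) = (-1 + d)*(1/(2*d)) = (-1 + d)/(2*d))
(a(4)*f)*0 = (((½)*(-1 + 4)/4)*(-26))*0 = (((½)*(¼)*3)*(-26))*0 = ((3/8)*(-26))*0 = -39/4*0 = 0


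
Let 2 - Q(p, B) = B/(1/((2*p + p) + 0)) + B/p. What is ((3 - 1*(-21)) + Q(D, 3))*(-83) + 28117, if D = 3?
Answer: 28283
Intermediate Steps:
Q(p, B) = 2 - B/p - 3*B*p (Q(p, B) = 2 - (B/(1/((2*p + p) + 0)) + B/p) = 2 - (B/(1/(3*p + 0)) + B/p) = 2 - (B/(1/(3*p)) + B/p) = 2 - (B/((1/(3*p))) + B/p) = 2 - (B*(3*p) + B/p) = 2 - (3*B*p + B/p) = 2 - (B/p + 3*B*p) = 2 + (-B/p - 3*B*p) = 2 - B/p - 3*B*p)
((3 - 1*(-21)) + Q(D, 3))*(-83) + 28117 = ((3 - 1*(-21)) + (2 - 1*3/3 - 3*3*3))*(-83) + 28117 = ((3 + 21) + (2 - 1*3*1/3 - 27))*(-83) + 28117 = (24 + (2 - 1 - 27))*(-83) + 28117 = (24 - 26)*(-83) + 28117 = -2*(-83) + 28117 = 166 + 28117 = 28283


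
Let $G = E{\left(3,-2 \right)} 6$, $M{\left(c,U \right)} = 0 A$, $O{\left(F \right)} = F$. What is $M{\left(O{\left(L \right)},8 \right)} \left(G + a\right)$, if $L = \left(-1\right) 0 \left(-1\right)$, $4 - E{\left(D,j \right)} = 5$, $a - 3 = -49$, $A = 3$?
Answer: $0$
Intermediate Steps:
$a = -46$ ($a = 3 - 49 = -46$)
$E{\left(D,j \right)} = -1$ ($E{\left(D,j \right)} = 4 - 5 = -1$)
$L = 0$ ($L = 0 \left(-1\right) = 0$)
$M{\left(c,U \right)} = 0$ ($M{\left(c,U \right)} = 0 \cdot 3 = 0$)
$G = -6$ ($G = \left(-1\right) 6 = -6$)
$M{\left(O{\left(L \right)},8 \right)} \left(G + a\right) = 0 \left(-6 - 46\right) = 0 \left(-52\right) = 0$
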